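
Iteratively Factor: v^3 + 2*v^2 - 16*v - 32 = (v + 4)*(v^2 - 2*v - 8) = (v - 4)*(v + 4)*(v + 2)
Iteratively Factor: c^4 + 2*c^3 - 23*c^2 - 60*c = (c - 5)*(c^3 + 7*c^2 + 12*c) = (c - 5)*(c + 4)*(c^2 + 3*c) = c*(c - 5)*(c + 4)*(c + 3)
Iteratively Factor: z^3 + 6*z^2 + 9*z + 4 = (z + 4)*(z^2 + 2*z + 1) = (z + 1)*(z + 4)*(z + 1)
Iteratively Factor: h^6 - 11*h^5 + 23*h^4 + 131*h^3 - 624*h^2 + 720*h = (h + 4)*(h^5 - 15*h^4 + 83*h^3 - 201*h^2 + 180*h) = (h - 3)*(h + 4)*(h^4 - 12*h^3 + 47*h^2 - 60*h) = (h - 3)^2*(h + 4)*(h^3 - 9*h^2 + 20*h) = (h - 4)*(h - 3)^2*(h + 4)*(h^2 - 5*h) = (h - 5)*(h - 4)*(h - 3)^2*(h + 4)*(h)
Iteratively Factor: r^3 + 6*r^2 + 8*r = (r + 4)*(r^2 + 2*r) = r*(r + 4)*(r + 2)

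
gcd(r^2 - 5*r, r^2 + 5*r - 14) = 1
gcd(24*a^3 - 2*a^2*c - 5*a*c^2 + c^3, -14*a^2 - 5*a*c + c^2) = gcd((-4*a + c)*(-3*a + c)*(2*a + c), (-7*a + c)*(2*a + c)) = 2*a + c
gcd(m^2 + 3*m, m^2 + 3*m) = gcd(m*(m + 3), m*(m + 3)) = m^2 + 3*m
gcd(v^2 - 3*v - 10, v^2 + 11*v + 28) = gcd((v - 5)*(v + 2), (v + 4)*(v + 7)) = 1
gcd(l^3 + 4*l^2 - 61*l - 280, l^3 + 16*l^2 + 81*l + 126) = l + 7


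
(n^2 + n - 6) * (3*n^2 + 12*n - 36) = 3*n^4 + 15*n^3 - 42*n^2 - 108*n + 216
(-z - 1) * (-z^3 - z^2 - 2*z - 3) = z^4 + 2*z^3 + 3*z^2 + 5*z + 3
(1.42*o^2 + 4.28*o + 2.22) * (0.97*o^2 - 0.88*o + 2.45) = 1.3774*o^4 + 2.902*o^3 + 1.866*o^2 + 8.5324*o + 5.439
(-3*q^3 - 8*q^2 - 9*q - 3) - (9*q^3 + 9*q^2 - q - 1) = -12*q^3 - 17*q^2 - 8*q - 2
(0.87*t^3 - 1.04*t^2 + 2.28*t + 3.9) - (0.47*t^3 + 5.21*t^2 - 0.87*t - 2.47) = 0.4*t^3 - 6.25*t^2 + 3.15*t + 6.37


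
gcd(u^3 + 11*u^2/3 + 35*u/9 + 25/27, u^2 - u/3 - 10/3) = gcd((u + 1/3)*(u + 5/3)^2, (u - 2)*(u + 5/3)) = u + 5/3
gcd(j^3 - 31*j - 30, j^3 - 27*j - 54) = j - 6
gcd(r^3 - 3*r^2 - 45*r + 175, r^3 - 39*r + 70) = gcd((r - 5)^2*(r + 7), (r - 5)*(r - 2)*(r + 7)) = r^2 + 2*r - 35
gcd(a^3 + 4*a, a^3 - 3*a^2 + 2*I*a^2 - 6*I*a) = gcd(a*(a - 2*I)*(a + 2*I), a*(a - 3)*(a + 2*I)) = a^2 + 2*I*a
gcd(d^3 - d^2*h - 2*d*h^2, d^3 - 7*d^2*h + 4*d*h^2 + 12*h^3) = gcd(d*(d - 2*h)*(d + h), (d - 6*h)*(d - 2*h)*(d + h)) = d^2 - d*h - 2*h^2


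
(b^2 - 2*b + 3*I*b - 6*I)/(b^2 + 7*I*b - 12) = (b - 2)/(b + 4*I)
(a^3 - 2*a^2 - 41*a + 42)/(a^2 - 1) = (a^2 - a - 42)/(a + 1)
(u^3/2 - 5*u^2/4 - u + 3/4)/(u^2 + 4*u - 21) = (2*u^2 + u - 1)/(4*(u + 7))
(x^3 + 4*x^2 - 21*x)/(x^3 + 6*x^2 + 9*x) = (x^2 + 4*x - 21)/(x^2 + 6*x + 9)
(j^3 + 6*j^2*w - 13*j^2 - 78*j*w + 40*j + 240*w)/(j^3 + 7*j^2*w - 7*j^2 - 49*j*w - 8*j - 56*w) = (j^2 + 6*j*w - 5*j - 30*w)/(j^2 + 7*j*w + j + 7*w)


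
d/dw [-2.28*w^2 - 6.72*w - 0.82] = -4.56*w - 6.72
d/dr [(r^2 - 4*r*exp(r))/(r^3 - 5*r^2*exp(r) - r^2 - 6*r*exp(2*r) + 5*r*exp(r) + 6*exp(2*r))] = (r*(r - 4*exp(r))*(5*r^2*exp(r) - 3*r^2 + 12*r*exp(2*r) + 5*r*exp(r) + 2*r - 6*exp(2*r) - 5*exp(r)) + 2*(-2*r*exp(r) + r - 2*exp(r))*(r^3 - 5*r^2*exp(r) - r^2 - 6*r*exp(2*r) + 5*r*exp(r) + 6*exp(2*r)))/(r^3 - 5*r^2*exp(r) - r^2 - 6*r*exp(2*r) + 5*r*exp(r) + 6*exp(2*r))^2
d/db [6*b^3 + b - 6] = 18*b^2 + 1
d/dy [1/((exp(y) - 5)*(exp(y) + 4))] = (1 - 2*exp(y))*exp(y)/(exp(4*y) - 2*exp(3*y) - 39*exp(2*y) + 40*exp(y) + 400)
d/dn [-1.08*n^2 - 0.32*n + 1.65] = -2.16*n - 0.32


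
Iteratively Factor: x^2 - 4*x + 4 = (x - 2)*(x - 2)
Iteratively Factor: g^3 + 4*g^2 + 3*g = (g + 3)*(g^2 + g) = (g + 1)*(g + 3)*(g)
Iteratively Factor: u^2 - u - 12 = (u + 3)*(u - 4)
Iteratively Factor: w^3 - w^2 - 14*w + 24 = (w + 4)*(w^2 - 5*w + 6) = (w - 3)*(w + 4)*(w - 2)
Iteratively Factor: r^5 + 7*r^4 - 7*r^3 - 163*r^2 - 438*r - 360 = (r + 2)*(r^4 + 5*r^3 - 17*r^2 - 129*r - 180) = (r - 5)*(r + 2)*(r^3 + 10*r^2 + 33*r + 36) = (r - 5)*(r + 2)*(r + 4)*(r^2 + 6*r + 9) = (r - 5)*(r + 2)*(r + 3)*(r + 4)*(r + 3)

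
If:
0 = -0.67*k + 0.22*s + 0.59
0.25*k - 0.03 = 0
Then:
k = 0.12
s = -2.32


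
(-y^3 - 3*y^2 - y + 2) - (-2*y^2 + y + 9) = -y^3 - y^2 - 2*y - 7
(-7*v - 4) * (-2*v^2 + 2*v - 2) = 14*v^3 - 6*v^2 + 6*v + 8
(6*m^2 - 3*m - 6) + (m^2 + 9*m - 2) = 7*m^2 + 6*m - 8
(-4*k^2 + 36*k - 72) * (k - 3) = -4*k^3 + 48*k^2 - 180*k + 216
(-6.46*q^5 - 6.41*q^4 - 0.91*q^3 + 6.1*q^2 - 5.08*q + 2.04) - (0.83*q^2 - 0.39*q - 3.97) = -6.46*q^5 - 6.41*q^4 - 0.91*q^3 + 5.27*q^2 - 4.69*q + 6.01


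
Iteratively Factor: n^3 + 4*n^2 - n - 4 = (n - 1)*(n^2 + 5*n + 4) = (n - 1)*(n + 4)*(n + 1)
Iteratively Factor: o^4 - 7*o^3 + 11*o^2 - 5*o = (o - 1)*(o^3 - 6*o^2 + 5*o) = (o - 1)^2*(o^2 - 5*o) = o*(o - 1)^2*(o - 5)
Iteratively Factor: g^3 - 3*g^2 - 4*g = (g - 4)*(g^2 + g) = g*(g - 4)*(g + 1)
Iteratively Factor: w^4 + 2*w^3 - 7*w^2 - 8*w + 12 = (w + 3)*(w^3 - w^2 - 4*w + 4) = (w - 1)*(w + 3)*(w^2 - 4) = (w - 1)*(w + 2)*(w + 3)*(w - 2)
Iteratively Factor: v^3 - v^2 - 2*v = (v + 1)*(v^2 - 2*v) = (v - 2)*(v + 1)*(v)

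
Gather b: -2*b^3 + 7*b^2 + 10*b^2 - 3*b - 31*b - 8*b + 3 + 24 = -2*b^3 + 17*b^2 - 42*b + 27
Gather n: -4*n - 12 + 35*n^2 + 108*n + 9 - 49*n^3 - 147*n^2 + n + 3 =-49*n^3 - 112*n^2 + 105*n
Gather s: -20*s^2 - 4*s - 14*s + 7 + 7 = -20*s^2 - 18*s + 14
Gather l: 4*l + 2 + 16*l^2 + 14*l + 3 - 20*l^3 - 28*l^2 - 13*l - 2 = -20*l^3 - 12*l^2 + 5*l + 3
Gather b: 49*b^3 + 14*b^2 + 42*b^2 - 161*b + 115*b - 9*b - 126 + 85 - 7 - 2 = 49*b^3 + 56*b^2 - 55*b - 50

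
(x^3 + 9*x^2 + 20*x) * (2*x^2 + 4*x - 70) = 2*x^5 + 22*x^4 + 6*x^3 - 550*x^2 - 1400*x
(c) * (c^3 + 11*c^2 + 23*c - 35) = c^4 + 11*c^3 + 23*c^2 - 35*c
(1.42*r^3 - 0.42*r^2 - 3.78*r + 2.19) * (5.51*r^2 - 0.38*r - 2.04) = 7.8242*r^5 - 2.8538*r^4 - 23.565*r^3 + 14.3601*r^2 + 6.879*r - 4.4676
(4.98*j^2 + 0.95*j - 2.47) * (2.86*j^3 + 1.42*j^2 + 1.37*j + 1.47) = 14.2428*j^5 + 9.7886*j^4 + 1.1074*j^3 + 5.1147*j^2 - 1.9874*j - 3.6309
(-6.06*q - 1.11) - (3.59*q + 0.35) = -9.65*q - 1.46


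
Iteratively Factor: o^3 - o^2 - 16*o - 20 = (o + 2)*(o^2 - 3*o - 10) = (o - 5)*(o + 2)*(o + 2)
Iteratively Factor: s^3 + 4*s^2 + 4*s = (s + 2)*(s^2 + 2*s) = (s + 2)^2*(s)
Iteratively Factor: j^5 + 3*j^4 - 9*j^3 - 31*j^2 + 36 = (j + 3)*(j^4 - 9*j^2 - 4*j + 12) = (j + 2)*(j + 3)*(j^3 - 2*j^2 - 5*j + 6) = (j + 2)^2*(j + 3)*(j^2 - 4*j + 3) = (j - 3)*(j + 2)^2*(j + 3)*(j - 1)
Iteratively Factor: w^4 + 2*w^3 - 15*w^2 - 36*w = (w)*(w^3 + 2*w^2 - 15*w - 36) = w*(w + 3)*(w^2 - w - 12) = w*(w + 3)^2*(w - 4)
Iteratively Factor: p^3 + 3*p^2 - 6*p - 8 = (p + 4)*(p^2 - p - 2) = (p - 2)*(p + 4)*(p + 1)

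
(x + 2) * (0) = 0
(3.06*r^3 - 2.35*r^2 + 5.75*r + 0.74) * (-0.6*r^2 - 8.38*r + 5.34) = -1.836*r^5 - 24.2328*r^4 + 32.5834*r^3 - 61.178*r^2 + 24.5038*r + 3.9516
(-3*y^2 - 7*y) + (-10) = -3*y^2 - 7*y - 10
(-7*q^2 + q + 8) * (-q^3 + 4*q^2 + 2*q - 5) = 7*q^5 - 29*q^4 - 18*q^3 + 69*q^2 + 11*q - 40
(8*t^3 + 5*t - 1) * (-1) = -8*t^3 - 5*t + 1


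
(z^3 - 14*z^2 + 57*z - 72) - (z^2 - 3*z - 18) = z^3 - 15*z^2 + 60*z - 54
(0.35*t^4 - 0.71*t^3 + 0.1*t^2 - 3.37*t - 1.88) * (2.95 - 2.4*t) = -0.84*t^5 + 2.7365*t^4 - 2.3345*t^3 + 8.383*t^2 - 5.4295*t - 5.546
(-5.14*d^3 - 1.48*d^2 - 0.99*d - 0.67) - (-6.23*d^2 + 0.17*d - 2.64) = -5.14*d^3 + 4.75*d^2 - 1.16*d + 1.97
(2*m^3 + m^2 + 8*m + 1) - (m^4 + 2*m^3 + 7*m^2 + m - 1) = -m^4 - 6*m^2 + 7*m + 2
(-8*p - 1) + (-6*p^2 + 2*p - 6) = -6*p^2 - 6*p - 7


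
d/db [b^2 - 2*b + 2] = 2*b - 2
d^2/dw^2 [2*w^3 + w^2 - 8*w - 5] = 12*w + 2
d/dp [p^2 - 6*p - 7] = 2*p - 6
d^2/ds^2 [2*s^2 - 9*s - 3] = 4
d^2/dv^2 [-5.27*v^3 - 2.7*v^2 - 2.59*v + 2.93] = -31.62*v - 5.4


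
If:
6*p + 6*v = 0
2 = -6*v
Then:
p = 1/3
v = -1/3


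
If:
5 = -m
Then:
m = -5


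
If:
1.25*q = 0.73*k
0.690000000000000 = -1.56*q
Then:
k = -0.76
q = -0.44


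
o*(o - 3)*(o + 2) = o^3 - o^2 - 6*o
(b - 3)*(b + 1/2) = b^2 - 5*b/2 - 3/2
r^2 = r^2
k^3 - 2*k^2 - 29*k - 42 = (k - 7)*(k + 2)*(k + 3)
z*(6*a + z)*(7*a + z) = 42*a^2*z + 13*a*z^2 + z^3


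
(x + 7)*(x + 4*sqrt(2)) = x^2 + 4*sqrt(2)*x + 7*x + 28*sqrt(2)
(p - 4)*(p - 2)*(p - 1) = p^3 - 7*p^2 + 14*p - 8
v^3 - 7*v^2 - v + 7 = (v - 7)*(v - 1)*(v + 1)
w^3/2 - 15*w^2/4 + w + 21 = (w/2 + 1)*(w - 6)*(w - 7/2)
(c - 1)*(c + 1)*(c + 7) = c^3 + 7*c^2 - c - 7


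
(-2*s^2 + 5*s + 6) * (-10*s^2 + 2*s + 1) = 20*s^4 - 54*s^3 - 52*s^2 + 17*s + 6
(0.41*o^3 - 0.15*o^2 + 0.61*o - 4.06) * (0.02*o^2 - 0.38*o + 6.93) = 0.0082*o^5 - 0.1588*o^4 + 2.9105*o^3 - 1.3525*o^2 + 5.7701*o - 28.1358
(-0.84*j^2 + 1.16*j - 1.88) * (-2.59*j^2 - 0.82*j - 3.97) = 2.1756*j^4 - 2.3156*j^3 + 7.2528*j^2 - 3.0636*j + 7.4636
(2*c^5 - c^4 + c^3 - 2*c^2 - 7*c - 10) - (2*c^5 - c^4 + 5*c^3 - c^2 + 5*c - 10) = -4*c^3 - c^2 - 12*c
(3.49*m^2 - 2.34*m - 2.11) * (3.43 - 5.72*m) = -19.9628*m^3 + 25.3555*m^2 + 4.043*m - 7.2373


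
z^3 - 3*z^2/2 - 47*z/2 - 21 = (z - 6)*(z + 1)*(z + 7/2)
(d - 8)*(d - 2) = d^2 - 10*d + 16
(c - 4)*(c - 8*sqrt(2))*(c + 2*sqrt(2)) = c^3 - 6*sqrt(2)*c^2 - 4*c^2 - 32*c + 24*sqrt(2)*c + 128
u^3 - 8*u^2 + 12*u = u*(u - 6)*(u - 2)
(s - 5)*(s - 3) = s^2 - 8*s + 15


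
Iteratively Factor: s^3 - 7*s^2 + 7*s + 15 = (s - 5)*(s^2 - 2*s - 3) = (s - 5)*(s - 3)*(s + 1)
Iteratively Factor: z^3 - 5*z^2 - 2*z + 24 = (z - 3)*(z^2 - 2*z - 8) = (z - 4)*(z - 3)*(z + 2)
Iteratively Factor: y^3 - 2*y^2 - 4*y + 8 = (y + 2)*(y^2 - 4*y + 4) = (y - 2)*(y + 2)*(y - 2)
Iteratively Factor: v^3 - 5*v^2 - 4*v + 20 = (v + 2)*(v^2 - 7*v + 10) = (v - 2)*(v + 2)*(v - 5)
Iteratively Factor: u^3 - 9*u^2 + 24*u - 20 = (u - 5)*(u^2 - 4*u + 4) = (u - 5)*(u - 2)*(u - 2)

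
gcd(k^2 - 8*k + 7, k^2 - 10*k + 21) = k - 7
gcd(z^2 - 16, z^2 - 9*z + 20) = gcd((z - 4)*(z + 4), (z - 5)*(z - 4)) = z - 4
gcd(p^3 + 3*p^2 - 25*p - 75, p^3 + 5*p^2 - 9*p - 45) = p^2 + 8*p + 15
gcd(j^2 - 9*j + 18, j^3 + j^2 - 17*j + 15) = j - 3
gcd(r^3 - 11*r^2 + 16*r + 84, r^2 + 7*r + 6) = 1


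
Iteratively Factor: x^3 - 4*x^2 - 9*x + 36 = (x + 3)*(x^2 - 7*x + 12) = (x - 4)*(x + 3)*(x - 3)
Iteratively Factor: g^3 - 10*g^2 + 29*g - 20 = (g - 5)*(g^2 - 5*g + 4) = (g - 5)*(g - 1)*(g - 4)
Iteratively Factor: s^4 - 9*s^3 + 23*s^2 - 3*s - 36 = (s + 1)*(s^3 - 10*s^2 + 33*s - 36) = (s - 3)*(s + 1)*(s^2 - 7*s + 12) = (s - 4)*(s - 3)*(s + 1)*(s - 3)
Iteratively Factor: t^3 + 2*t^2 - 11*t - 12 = (t - 3)*(t^2 + 5*t + 4) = (t - 3)*(t + 1)*(t + 4)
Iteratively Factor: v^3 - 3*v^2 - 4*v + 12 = (v + 2)*(v^2 - 5*v + 6) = (v - 3)*(v + 2)*(v - 2)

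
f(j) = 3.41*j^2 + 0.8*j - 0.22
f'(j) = 6.82*j + 0.8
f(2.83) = 29.35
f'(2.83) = 20.10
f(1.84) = 12.80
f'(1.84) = 13.35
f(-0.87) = 1.67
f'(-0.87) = -5.13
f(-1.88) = 10.33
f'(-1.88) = -12.02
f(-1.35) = 4.91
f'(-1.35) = -8.41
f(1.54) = 9.10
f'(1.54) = 11.30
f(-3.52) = 39.22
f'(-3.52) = -23.21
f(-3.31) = 34.49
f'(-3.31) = -21.77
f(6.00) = 127.34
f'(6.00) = 41.72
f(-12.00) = 481.22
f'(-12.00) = -81.04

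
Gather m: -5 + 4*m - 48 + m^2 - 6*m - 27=m^2 - 2*m - 80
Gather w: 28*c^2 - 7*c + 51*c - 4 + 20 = 28*c^2 + 44*c + 16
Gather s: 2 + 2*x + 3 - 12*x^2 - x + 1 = -12*x^2 + x + 6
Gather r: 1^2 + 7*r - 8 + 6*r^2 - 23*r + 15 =6*r^2 - 16*r + 8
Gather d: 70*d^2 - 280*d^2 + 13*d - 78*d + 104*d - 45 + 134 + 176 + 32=-210*d^2 + 39*d + 297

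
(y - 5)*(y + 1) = y^2 - 4*y - 5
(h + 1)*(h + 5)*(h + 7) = h^3 + 13*h^2 + 47*h + 35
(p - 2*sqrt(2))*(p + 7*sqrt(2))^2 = p^3 + 12*sqrt(2)*p^2 + 42*p - 196*sqrt(2)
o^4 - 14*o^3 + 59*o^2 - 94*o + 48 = (o - 8)*(o - 3)*(o - 2)*(o - 1)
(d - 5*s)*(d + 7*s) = d^2 + 2*d*s - 35*s^2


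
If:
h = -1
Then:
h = -1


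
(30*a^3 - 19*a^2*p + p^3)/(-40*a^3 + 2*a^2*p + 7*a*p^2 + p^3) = (-3*a + p)/(4*a + p)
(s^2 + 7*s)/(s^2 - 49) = s/(s - 7)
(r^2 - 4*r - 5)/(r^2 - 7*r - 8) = (r - 5)/(r - 8)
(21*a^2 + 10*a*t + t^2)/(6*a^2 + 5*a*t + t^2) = (7*a + t)/(2*a + t)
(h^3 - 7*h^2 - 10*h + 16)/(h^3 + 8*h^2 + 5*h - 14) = (h - 8)/(h + 7)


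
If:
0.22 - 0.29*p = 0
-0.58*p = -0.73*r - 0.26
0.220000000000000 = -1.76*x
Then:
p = 0.76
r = 0.25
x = -0.12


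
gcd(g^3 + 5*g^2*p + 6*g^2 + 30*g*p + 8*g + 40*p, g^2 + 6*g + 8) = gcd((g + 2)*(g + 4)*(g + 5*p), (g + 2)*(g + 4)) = g^2 + 6*g + 8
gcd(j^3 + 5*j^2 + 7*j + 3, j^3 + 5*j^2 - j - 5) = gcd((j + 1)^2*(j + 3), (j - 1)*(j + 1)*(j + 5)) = j + 1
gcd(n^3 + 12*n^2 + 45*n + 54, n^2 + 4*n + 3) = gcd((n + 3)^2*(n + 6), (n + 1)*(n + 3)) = n + 3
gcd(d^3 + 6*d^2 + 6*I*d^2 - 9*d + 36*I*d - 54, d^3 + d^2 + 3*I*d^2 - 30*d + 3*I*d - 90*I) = d^2 + d*(6 + 3*I) + 18*I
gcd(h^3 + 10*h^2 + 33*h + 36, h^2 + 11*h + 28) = h + 4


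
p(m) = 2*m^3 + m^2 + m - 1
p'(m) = 6*m^2 + 2*m + 1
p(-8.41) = -1128.33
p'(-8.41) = 408.55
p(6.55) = 610.48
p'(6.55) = 271.52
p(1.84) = 16.68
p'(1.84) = 24.99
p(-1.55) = -7.60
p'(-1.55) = 12.32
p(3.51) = 101.32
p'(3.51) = 81.94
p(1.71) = 13.63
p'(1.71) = 21.96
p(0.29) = -0.58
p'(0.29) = 2.08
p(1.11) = 4.08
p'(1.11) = 10.61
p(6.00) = 473.00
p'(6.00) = 229.00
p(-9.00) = -1387.00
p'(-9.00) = 469.00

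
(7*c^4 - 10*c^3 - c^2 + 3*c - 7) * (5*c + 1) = 35*c^5 - 43*c^4 - 15*c^3 + 14*c^2 - 32*c - 7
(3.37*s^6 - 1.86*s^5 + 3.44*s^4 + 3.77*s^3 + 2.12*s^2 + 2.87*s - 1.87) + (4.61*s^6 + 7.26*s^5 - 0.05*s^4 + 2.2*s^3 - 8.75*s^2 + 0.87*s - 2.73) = 7.98*s^6 + 5.4*s^5 + 3.39*s^4 + 5.97*s^3 - 6.63*s^2 + 3.74*s - 4.6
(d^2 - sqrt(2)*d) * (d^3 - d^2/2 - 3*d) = d^5 - sqrt(2)*d^4 - d^4/2 - 3*d^3 + sqrt(2)*d^3/2 + 3*sqrt(2)*d^2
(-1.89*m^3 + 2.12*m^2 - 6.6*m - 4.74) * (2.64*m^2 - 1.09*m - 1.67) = -4.9896*m^5 + 7.6569*m^4 - 16.5785*m^3 - 8.86*m^2 + 16.1886*m + 7.9158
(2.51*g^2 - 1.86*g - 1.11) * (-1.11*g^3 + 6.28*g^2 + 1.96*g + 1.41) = -2.7861*g^5 + 17.8274*g^4 - 5.5291*g^3 - 7.0773*g^2 - 4.7982*g - 1.5651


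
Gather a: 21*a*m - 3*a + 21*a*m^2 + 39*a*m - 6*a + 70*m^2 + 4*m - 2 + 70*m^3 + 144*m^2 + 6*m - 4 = a*(21*m^2 + 60*m - 9) + 70*m^3 + 214*m^2 + 10*m - 6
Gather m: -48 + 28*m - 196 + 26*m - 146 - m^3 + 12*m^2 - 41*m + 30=-m^3 + 12*m^2 + 13*m - 360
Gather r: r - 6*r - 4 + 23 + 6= 25 - 5*r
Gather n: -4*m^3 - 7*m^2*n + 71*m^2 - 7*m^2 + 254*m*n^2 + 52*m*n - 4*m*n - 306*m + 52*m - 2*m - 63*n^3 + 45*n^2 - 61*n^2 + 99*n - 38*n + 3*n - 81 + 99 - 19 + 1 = -4*m^3 + 64*m^2 - 256*m - 63*n^3 + n^2*(254*m - 16) + n*(-7*m^2 + 48*m + 64)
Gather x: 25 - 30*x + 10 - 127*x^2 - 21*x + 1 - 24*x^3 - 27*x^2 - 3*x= -24*x^3 - 154*x^2 - 54*x + 36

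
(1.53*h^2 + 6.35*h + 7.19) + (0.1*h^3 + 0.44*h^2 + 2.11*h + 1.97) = 0.1*h^3 + 1.97*h^2 + 8.46*h + 9.16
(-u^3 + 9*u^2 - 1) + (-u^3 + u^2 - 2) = -2*u^3 + 10*u^2 - 3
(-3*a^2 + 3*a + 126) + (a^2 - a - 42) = -2*a^2 + 2*a + 84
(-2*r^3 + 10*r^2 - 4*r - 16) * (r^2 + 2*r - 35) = -2*r^5 + 6*r^4 + 86*r^3 - 374*r^2 + 108*r + 560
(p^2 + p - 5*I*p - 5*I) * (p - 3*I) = p^3 + p^2 - 8*I*p^2 - 15*p - 8*I*p - 15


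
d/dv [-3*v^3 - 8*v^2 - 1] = v*(-9*v - 16)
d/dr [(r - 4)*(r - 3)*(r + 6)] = 3*r^2 - 2*r - 30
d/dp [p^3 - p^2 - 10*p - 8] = 3*p^2 - 2*p - 10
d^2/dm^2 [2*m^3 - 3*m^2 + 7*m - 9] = 12*m - 6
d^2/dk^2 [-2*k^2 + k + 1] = -4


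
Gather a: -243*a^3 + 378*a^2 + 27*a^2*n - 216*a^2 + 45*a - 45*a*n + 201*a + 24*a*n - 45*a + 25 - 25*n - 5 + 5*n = -243*a^3 + a^2*(27*n + 162) + a*(201 - 21*n) - 20*n + 20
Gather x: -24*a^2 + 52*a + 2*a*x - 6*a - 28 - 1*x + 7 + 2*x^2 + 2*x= -24*a^2 + 46*a + 2*x^2 + x*(2*a + 1) - 21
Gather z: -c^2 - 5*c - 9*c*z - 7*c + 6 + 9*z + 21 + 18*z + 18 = -c^2 - 12*c + z*(27 - 9*c) + 45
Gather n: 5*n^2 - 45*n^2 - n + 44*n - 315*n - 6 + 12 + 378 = -40*n^2 - 272*n + 384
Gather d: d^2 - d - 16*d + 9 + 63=d^2 - 17*d + 72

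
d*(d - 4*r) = d^2 - 4*d*r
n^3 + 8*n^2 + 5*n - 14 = (n - 1)*(n + 2)*(n + 7)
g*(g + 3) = g^2 + 3*g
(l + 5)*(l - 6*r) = l^2 - 6*l*r + 5*l - 30*r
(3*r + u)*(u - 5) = 3*r*u - 15*r + u^2 - 5*u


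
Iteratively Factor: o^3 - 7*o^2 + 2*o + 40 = (o - 4)*(o^2 - 3*o - 10) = (o - 5)*(o - 4)*(o + 2)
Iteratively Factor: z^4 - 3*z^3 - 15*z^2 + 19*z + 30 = (z - 2)*(z^3 - z^2 - 17*z - 15) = (z - 2)*(z + 1)*(z^2 - 2*z - 15) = (z - 2)*(z + 1)*(z + 3)*(z - 5)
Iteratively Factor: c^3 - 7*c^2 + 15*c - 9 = (c - 3)*(c^2 - 4*c + 3) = (c - 3)*(c - 1)*(c - 3)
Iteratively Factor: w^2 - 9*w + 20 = (w - 5)*(w - 4)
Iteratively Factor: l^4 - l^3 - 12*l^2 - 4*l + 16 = (l - 1)*(l^3 - 12*l - 16) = (l - 1)*(l + 2)*(l^2 - 2*l - 8) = (l - 1)*(l + 2)^2*(l - 4)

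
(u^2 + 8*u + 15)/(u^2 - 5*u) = (u^2 + 8*u + 15)/(u*(u - 5))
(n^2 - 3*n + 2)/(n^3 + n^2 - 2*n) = (n - 2)/(n*(n + 2))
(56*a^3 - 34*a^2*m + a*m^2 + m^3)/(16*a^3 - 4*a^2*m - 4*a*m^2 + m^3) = (7*a + m)/(2*a + m)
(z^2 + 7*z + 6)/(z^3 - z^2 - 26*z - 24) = (z + 6)/(z^2 - 2*z - 24)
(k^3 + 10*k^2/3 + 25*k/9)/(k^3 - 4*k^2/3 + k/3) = (9*k^2 + 30*k + 25)/(3*(3*k^2 - 4*k + 1))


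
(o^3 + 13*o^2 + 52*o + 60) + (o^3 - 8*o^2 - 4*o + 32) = 2*o^3 + 5*o^2 + 48*o + 92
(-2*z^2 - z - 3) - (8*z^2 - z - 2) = -10*z^2 - 1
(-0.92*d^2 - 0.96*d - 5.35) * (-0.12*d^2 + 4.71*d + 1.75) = 0.1104*d^4 - 4.218*d^3 - 5.4896*d^2 - 26.8785*d - 9.3625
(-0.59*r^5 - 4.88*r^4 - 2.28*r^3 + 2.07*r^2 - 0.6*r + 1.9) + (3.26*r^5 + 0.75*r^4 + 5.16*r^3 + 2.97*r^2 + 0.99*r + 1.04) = 2.67*r^5 - 4.13*r^4 + 2.88*r^3 + 5.04*r^2 + 0.39*r + 2.94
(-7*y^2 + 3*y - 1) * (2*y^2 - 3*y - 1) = -14*y^4 + 27*y^3 - 4*y^2 + 1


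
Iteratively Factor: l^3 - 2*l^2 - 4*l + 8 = (l - 2)*(l^2 - 4) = (l - 2)*(l + 2)*(l - 2)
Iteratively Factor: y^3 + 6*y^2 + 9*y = (y)*(y^2 + 6*y + 9) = y*(y + 3)*(y + 3)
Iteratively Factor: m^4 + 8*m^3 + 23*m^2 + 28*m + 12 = (m + 1)*(m^3 + 7*m^2 + 16*m + 12) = (m + 1)*(m + 2)*(m^2 + 5*m + 6) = (m + 1)*(m + 2)^2*(m + 3)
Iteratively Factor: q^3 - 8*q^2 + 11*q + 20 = (q - 5)*(q^2 - 3*q - 4) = (q - 5)*(q + 1)*(q - 4)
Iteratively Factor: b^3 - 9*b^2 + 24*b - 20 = (b - 5)*(b^2 - 4*b + 4) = (b - 5)*(b - 2)*(b - 2)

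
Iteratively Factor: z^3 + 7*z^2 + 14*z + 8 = (z + 2)*(z^2 + 5*z + 4) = (z + 1)*(z + 2)*(z + 4)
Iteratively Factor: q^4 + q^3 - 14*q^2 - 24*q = (q + 3)*(q^3 - 2*q^2 - 8*q) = q*(q + 3)*(q^2 - 2*q - 8) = q*(q - 4)*(q + 3)*(q + 2)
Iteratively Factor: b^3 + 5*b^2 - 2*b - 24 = (b + 4)*(b^2 + b - 6) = (b + 3)*(b + 4)*(b - 2)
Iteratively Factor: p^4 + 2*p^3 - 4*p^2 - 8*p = (p + 2)*(p^3 - 4*p) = p*(p + 2)*(p^2 - 4) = p*(p - 2)*(p + 2)*(p + 2)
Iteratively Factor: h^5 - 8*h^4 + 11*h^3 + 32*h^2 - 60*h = (h + 2)*(h^4 - 10*h^3 + 31*h^2 - 30*h) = (h - 2)*(h + 2)*(h^3 - 8*h^2 + 15*h) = h*(h - 2)*(h + 2)*(h^2 - 8*h + 15) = h*(h - 5)*(h - 2)*(h + 2)*(h - 3)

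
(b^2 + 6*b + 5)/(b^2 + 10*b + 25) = (b + 1)/(b + 5)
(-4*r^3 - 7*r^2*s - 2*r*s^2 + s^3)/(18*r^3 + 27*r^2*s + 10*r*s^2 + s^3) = (-4*r^2 - 3*r*s + s^2)/(18*r^2 + 9*r*s + s^2)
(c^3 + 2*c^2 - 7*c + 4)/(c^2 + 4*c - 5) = (c^2 + 3*c - 4)/(c + 5)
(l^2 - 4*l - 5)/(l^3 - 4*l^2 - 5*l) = 1/l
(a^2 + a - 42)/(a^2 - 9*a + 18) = (a + 7)/(a - 3)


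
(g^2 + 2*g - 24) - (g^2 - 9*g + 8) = 11*g - 32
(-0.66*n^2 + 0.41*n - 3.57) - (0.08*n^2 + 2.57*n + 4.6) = -0.74*n^2 - 2.16*n - 8.17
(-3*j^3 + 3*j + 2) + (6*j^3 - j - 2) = 3*j^3 + 2*j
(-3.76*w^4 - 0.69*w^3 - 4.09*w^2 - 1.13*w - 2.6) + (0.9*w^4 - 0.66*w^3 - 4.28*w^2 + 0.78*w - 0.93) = -2.86*w^4 - 1.35*w^3 - 8.37*w^2 - 0.35*w - 3.53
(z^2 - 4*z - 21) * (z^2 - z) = z^4 - 5*z^3 - 17*z^2 + 21*z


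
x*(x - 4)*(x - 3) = x^3 - 7*x^2 + 12*x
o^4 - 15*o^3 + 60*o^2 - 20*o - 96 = (o - 8)*(o - 6)*(o - 2)*(o + 1)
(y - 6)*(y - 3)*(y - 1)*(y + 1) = y^4 - 9*y^3 + 17*y^2 + 9*y - 18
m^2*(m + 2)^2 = m^4 + 4*m^3 + 4*m^2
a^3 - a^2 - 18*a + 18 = (a - 1)*(a - 3*sqrt(2))*(a + 3*sqrt(2))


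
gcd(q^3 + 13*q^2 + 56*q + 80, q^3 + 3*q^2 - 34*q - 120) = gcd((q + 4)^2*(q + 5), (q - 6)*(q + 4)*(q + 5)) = q^2 + 9*q + 20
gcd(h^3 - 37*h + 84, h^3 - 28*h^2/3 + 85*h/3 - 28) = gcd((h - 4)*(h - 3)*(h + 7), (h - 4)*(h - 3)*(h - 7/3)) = h^2 - 7*h + 12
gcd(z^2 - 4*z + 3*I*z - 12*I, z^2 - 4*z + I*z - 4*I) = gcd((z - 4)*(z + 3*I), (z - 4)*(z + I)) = z - 4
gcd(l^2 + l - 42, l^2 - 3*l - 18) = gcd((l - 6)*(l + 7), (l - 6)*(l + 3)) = l - 6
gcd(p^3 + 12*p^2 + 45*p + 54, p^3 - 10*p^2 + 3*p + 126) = p + 3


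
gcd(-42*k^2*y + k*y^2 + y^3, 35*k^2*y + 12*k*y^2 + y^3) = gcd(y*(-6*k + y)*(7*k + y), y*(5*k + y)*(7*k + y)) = 7*k*y + y^2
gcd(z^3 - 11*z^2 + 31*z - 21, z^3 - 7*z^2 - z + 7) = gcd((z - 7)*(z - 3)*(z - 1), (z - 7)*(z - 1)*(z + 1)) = z^2 - 8*z + 7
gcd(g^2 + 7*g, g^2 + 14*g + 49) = g + 7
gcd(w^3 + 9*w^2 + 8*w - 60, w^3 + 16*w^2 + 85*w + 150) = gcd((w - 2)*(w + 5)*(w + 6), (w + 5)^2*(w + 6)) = w^2 + 11*w + 30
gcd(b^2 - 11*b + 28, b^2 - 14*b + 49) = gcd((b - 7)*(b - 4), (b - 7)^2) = b - 7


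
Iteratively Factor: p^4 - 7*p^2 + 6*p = (p + 3)*(p^3 - 3*p^2 + 2*p) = (p - 2)*(p + 3)*(p^2 - p) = p*(p - 2)*(p + 3)*(p - 1)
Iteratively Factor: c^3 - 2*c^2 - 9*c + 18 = (c - 2)*(c^2 - 9) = (c - 2)*(c + 3)*(c - 3)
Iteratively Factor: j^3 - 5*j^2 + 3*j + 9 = (j + 1)*(j^2 - 6*j + 9) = (j - 3)*(j + 1)*(j - 3)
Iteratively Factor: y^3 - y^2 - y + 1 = (y + 1)*(y^2 - 2*y + 1) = (y - 1)*(y + 1)*(y - 1)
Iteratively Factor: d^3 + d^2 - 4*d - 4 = (d + 1)*(d^2 - 4) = (d - 2)*(d + 1)*(d + 2)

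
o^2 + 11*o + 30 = (o + 5)*(o + 6)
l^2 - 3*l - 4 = (l - 4)*(l + 1)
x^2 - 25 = (x - 5)*(x + 5)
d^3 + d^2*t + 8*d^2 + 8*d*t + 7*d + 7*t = (d + 1)*(d + 7)*(d + t)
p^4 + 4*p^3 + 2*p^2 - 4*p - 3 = (p - 1)*(p + 1)^2*(p + 3)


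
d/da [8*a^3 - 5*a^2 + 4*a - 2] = 24*a^2 - 10*a + 4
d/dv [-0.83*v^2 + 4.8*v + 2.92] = 4.8 - 1.66*v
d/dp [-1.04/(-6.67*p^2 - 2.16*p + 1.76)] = (-13.8736*p - 2.2464)/(6.67*p^2 + 2.16*p - 1.76)^2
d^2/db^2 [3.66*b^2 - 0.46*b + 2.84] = 7.32000000000000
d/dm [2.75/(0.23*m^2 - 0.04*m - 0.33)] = (0.11 - 1.265*m)/(-0.23*m^2 + 0.04*m + 0.33)^2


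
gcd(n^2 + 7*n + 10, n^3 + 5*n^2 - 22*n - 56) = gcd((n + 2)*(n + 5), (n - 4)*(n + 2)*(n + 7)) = n + 2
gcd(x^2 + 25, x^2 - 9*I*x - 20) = x - 5*I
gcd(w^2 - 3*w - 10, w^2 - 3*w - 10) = w^2 - 3*w - 10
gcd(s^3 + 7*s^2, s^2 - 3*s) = s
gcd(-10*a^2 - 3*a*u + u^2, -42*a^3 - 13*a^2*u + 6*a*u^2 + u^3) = 2*a + u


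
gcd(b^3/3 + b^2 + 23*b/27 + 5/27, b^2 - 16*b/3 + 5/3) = 1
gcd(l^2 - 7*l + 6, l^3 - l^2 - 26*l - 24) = l - 6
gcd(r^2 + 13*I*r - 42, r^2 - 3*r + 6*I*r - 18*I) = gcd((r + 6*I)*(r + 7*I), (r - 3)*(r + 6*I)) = r + 6*I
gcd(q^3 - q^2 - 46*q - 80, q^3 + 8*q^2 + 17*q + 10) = q^2 + 7*q + 10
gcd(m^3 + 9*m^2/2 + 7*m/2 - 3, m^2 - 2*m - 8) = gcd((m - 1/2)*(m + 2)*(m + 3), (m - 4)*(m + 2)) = m + 2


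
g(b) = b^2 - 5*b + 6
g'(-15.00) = -35.00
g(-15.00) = 306.00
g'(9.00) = 13.00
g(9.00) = 42.00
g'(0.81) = -3.38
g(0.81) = 2.61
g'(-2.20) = -9.40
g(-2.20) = 21.84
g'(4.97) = 4.94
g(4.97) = 5.85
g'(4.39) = 3.78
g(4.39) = 3.32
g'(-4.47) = -13.94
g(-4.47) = 48.33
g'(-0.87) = -6.74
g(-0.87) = 11.11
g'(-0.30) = -5.60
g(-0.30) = 7.59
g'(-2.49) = -9.98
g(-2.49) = 24.65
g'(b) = 2*b - 5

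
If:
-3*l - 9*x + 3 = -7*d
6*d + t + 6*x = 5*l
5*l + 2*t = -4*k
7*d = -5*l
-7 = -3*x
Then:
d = 45/28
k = 2269/112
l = -9/4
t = -977/28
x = 7/3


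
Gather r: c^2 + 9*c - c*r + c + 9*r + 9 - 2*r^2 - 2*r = c^2 + 10*c - 2*r^2 + r*(7 - c) + 9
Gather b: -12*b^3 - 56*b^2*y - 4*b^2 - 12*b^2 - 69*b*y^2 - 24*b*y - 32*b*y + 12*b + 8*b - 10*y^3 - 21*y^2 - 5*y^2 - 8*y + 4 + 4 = -12*b^3 + b^2*(-56*y - 16) + b*(-69*y^2 - 56*y + 20) - 10*y^3 - 26*y^2 - 8*y + 8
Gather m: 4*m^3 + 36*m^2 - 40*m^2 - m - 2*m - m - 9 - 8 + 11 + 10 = 4*m^3 - 4*m^2 - 4*m + 4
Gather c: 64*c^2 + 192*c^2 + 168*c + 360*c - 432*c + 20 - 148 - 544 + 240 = 256*c^2 + 96*c - 432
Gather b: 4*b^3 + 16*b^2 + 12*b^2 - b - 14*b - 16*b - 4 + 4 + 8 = 4*b^3 + 28*b^2 - 31*b + 8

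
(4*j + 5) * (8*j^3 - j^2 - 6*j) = 32*j^4 + 36*j^3 - 29*j^2 - 30*j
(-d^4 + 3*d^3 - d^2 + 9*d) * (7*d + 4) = -7*d^5 + 17*d^4 + 5*d^3 + 59*d^2 + 36*d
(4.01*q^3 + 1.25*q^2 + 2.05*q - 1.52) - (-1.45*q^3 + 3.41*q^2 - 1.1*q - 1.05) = 5.46*q^3 - 2.16*q^2 + 3.15*q - 0.47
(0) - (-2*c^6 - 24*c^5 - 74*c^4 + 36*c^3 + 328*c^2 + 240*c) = 2*c^6 + 24*c^5 + 74*c^4 - 36*c^3 - 328*c^2 - 240*c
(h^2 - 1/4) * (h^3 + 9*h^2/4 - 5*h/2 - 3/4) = h^5 + 9*h^4/4 - 11*h^3/4 - 21*h^2/16 + 5*h/8 + 3/16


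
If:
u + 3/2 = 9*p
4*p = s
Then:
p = u/9 + 1/6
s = 4*u/9 + 2/3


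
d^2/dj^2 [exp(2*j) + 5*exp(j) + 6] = (4*exp(j) + 5)*exp(j)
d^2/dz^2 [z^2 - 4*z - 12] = 2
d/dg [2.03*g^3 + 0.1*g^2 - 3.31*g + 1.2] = 6.09*g^2 + 0.2*g - 3.31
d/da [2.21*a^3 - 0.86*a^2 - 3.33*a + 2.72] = 6.63*a^2 - 1.72*a - 3.33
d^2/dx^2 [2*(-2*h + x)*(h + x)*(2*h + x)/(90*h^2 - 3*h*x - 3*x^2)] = 8*h^2*(-328*h^3 - 1164*h^2*x + 6*h*x^2 - 13*x^3)/(3*(-27000*h^6 + 2700*h^5*x + 2610*h^4*x^2 - 179*h^3*x^3 - 87*h^2*x^4 + 3*h*x^5 + x^6))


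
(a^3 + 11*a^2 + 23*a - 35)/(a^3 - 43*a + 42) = (a + 5)/(a - 6)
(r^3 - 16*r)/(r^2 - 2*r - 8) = r*(r + 4)/(r + 2)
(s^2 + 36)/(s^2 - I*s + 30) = (s + 6*I)/(s + 5*I)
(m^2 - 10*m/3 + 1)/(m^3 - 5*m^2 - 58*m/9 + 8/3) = 3*(m - 3)/(3*m^2 - 14*m - 24)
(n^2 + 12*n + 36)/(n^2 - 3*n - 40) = (n^2 + 12*n + 36)/(n^2 - 3*n - 40)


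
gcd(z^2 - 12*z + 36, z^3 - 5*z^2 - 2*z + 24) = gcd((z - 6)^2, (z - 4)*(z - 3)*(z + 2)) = 1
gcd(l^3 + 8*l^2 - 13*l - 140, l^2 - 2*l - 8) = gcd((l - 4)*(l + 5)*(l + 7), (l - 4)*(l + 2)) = l - 4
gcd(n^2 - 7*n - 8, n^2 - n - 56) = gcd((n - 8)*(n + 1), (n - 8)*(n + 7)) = n - 8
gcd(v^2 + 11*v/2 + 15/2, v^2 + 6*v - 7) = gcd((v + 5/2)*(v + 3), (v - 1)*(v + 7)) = 1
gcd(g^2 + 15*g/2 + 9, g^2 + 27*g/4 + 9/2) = g + 6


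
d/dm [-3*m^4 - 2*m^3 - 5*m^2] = 2*m*(-6*m^2 - 3*m - 5)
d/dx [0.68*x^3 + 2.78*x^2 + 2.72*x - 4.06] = 2.04*x^2 + 5.56*x + 2.72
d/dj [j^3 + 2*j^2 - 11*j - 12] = 3*j^2 + 4*j - 11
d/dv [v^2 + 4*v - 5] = 2*v + 4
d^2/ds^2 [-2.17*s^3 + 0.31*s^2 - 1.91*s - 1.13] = 0.62 - 13.02*s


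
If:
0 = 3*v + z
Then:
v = -z/3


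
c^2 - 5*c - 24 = (c - 8)*(c + 3)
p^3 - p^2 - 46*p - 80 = (p - 8)*(p + 2)*(p + 5)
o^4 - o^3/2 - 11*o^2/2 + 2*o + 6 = (o - 2)*(o - 3/2)*(o + 1)*(o + 2)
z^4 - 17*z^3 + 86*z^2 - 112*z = z*(z - 8)*(z - 7)*(z - 2)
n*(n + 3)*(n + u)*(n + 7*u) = n^4 + 8*n^3*u + 3*n^3 + 7*n^2*u^2 + 24*n^2*u + 21*n*u^2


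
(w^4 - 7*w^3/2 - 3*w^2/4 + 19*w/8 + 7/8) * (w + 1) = w^5 - 5*w^4/2 - 17*w^3/4 + 13*w^2/8 + 13*w/4 + 7/8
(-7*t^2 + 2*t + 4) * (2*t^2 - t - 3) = -14*t^4 + 11*t^3 + 27*t^2 - 10*t - 12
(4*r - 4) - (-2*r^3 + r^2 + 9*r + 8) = 2*r^3 - r^2 - 5*r - 12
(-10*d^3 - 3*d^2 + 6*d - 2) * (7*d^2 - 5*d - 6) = -70*d^5 + 29*d^4 + 117*d^3 - 26*d^2 - 26*d + 12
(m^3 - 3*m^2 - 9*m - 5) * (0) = 0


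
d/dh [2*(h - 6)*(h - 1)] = 4*h - 14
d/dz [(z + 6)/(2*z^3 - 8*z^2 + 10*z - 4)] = (-z^2 - 8*z + 16)/(z^5 - 7*z^4 + 19*z^3 - 25*z^2 + 16*z - 4)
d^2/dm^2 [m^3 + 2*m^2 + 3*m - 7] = 6*m + 4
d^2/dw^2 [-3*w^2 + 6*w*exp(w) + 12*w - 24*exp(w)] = 6*w*exp(w) - 12*exp(w) - 6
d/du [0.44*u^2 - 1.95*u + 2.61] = 0.88*u - 1.95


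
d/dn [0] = 0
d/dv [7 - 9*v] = -9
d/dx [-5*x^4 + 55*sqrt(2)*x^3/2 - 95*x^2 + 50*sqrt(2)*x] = -20*x^3 + 165*sqrt(2)*x^2/2 - 190*x + 50*sqrt(2)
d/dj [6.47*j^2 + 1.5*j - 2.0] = 12.94*j + 1.5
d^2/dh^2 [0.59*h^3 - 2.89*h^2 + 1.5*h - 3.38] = 3.54*h - 5.78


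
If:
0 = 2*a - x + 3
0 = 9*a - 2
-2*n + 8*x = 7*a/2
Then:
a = 2/9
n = 241/18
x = 31/9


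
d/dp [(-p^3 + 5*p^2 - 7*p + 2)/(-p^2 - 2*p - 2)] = (p^4 + 4*p^3 - 11*p^2 - 16*p + 18)/(p^4 + 4*p^3 + 8*p^2 + 8*p + 4)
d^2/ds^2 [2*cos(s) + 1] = -2*cos(s)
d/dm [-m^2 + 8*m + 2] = 8 - 2*m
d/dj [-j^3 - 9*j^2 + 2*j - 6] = -3*j^2 - 18*j + 2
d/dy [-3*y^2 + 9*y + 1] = 9 - 6*y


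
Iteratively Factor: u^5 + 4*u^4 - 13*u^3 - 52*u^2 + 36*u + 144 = (u + 2)*(u^4 + 2*u^3 - 17*u^2 - 18*u + 72) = (u + 2)*(u + 3)*(u^3 - u^2 - 14*u + 24) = (u - 2)*(u + 2)*(u + 3)*(u^2 + u - 12) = (u - 2)*(u + 2)*(u + 3)*(u + 4)*(u - 3)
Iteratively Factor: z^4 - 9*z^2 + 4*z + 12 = (z + 1)*(z^3 - z^2 - 8*z + 12) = (z - 2)*(z + 1)*(z^2 + z - 6) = (z - 2)*(z + 1)*(z + 3)*(z - 2)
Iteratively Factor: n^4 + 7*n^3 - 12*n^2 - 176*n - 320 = (n + 4)*(n^3 + 3*n^2 - 24*n - 80) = (n + 4)^2*(n^2 - n - 20) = (n + 4)^3*(n - 5)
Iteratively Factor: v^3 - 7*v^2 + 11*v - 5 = (v - 1)*(v^2 - 6*v + 5) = (v - 5)*(v - 1)*(v - 1)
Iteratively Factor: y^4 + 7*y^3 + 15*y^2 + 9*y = (y)*(y^3 + 7*y^2 + 15*y + 9) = y*(y + 3)*(y^2 + 4*y + 3) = y*(y + 3)^2*(y + 1)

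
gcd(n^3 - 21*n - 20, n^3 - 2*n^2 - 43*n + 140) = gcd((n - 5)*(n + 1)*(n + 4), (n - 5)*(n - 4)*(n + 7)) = n - 5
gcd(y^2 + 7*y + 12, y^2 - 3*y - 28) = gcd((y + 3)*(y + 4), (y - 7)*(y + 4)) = y + 4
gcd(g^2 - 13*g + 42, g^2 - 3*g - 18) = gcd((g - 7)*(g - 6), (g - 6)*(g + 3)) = g - 6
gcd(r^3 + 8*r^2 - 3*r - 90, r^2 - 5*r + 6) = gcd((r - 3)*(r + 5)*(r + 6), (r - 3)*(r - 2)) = r - 3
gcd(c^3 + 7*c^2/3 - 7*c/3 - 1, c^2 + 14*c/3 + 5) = c + 3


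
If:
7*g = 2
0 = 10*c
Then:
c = 0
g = 2/7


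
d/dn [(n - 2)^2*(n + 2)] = (n - 2)*(3*n + 2)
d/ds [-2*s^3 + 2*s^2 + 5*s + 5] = -6*s^2 + 4*s + 5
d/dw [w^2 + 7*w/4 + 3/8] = 2*w + 7/4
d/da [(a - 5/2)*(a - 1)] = 2*a - 7/2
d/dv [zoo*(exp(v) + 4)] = zoo*exp(v)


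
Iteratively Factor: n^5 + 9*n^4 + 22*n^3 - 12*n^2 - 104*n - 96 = (n - 2)*(n^4 + 11*n^3 + 44*n^2 + 76*n + 48) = (n - 2)*(n + 2)*(n^3 + 9*n^2 + 26*n + 24) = (n - 2)*(n + 2)*(n + 3)*(n^2 + 6*n + 8) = (n - 2)*(n + 2)*(n + 3)*(n + 4)*(n + 2)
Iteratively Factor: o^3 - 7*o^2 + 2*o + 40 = (o + 2)*(o^2 - 9*o + 20) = (o - 5)*(o + 2)*(o - 4)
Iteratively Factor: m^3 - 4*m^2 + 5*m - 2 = (m - 1)*(m^2 - 3*m + 2) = (m - 1)^2*(m - 2)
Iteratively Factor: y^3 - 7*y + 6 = (y + 3)*(y^2 - 3*y + 2) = (y - 2)*(y + 3)*(y - 1)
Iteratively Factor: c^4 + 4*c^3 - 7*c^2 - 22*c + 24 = (c - 1)*(c^3 + 5*c^2 - 2*c - 24) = (c - 1)*(c + 3)*(c^2 + 2*c - 8) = (c - 2)*(c - 1)*(c + 3)*(c + 4)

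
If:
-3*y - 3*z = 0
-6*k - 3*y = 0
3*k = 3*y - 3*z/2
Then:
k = 0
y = 0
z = 0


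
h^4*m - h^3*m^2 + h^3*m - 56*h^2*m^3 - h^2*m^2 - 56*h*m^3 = h*(h - 8*m)*(h + 7*m)*(h*m + m)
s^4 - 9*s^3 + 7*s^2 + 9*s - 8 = (s - 8)*(s - 1)^2*(s + 1)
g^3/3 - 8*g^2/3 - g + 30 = (g/3 + 1)*(g - 6)*(g - 5)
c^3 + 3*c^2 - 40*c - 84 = (c - 6)*(c + 2)*(c + 7)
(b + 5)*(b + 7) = b^2 + 12*b + 35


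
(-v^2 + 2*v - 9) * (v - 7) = -v^3 + 9*v^2 - 23*v + 63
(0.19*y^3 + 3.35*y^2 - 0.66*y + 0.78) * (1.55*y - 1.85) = 0.2945*y^4 + 4.841*y^3 - 7.2205*y^2 + 2.43*y - 1.443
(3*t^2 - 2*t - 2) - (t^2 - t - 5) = 2*t^2 - t + 3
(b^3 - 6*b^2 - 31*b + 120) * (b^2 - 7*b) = b^5 - 13*b^4 + 11*b^3 + 337*b^2 - 840*b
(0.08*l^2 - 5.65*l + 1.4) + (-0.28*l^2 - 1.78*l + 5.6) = -0.2*l^2 - 7.43*l + 7.0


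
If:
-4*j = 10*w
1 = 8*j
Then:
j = 1/8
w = -1/20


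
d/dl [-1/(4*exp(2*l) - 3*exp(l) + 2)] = (8*exp(l) - 3)*exp(l)/(4*exp(2*l) - 3*exp(l) + 2)^2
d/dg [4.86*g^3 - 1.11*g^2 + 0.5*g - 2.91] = 14.58*g^2 - 2.22*g + 0.5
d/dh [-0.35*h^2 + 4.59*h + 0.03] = 4.59 - 0.7*h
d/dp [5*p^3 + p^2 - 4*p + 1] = 15*p^2 + 2*p - 4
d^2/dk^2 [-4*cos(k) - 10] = 4*cos(k)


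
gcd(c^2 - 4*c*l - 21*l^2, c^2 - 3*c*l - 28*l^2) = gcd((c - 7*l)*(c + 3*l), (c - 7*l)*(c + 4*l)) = c - 7*l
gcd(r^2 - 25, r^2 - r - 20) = r - 5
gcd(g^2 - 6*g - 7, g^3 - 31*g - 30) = g + 1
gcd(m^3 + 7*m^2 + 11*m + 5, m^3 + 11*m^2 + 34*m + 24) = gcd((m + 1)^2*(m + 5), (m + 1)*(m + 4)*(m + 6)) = m + 1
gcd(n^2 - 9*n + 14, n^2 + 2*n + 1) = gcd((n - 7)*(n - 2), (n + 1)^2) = 1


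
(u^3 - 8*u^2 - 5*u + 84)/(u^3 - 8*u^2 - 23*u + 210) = (u^2 - u - 12)/(u^2 - u - 30)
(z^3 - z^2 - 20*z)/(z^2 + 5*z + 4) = z*(z - 5)/(z + 1)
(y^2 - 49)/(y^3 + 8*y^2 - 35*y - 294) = (y - 7)/(y^2 + y - 42)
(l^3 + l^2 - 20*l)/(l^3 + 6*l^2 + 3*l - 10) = l*(l - 4)/(l^2 + l - 2)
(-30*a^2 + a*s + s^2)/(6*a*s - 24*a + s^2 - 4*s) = (-5*a + s)/(s - 4)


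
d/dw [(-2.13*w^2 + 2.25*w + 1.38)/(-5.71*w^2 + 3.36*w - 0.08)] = (5.6907*w^2 + 16.1004*w - 4.8168)/(32.6041*w^4 - 38.3712*w^3 + 12.2032*w^2 - 0.5376*w + 0.0064)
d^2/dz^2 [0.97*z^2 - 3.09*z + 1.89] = 1.94000000000000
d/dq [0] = 0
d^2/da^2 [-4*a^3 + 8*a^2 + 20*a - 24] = 16 - 24*a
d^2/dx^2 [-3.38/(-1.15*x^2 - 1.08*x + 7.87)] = (-8.9401*x^2 - 8.39592*x + 3.38*(2.3*x + 1.08)*(4.6*x + 2.16) + 61.18138)/(1.15*x^2 + 1.08*x - 7.87)^3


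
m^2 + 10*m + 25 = (m + 5)^2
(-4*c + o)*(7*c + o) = -28*c^2 + 3*c*o + o^2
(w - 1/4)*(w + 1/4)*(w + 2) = w^3 + 2*w^2 - w/16 - 1/8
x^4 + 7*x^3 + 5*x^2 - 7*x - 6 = (x - 1)*(x + 1)^2*(x + 6)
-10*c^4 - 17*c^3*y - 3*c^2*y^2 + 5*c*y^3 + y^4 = (-2*c + y)*(c + y)^2*(5*c + y)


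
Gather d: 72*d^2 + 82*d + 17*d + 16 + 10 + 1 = 72*d^2 + 99*d + 27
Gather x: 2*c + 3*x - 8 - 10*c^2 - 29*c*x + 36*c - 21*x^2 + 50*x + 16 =-10*c^2 + 38*c - 21*x^2 + x*(53 - 29*c) + 8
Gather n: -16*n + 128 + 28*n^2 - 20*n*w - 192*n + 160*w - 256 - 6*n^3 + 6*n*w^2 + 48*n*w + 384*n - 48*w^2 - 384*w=-6*n^3 + 28*n^2 + n*(6*w^2 + 28*w + 176) - 48*w^2 - 224*w - 128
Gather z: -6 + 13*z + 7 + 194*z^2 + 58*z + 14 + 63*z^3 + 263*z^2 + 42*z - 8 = 63*z^3 + 457*z^2 + 113*z + 7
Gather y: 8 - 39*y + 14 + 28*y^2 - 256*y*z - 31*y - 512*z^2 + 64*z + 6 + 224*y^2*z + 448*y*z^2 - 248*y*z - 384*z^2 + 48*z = y^2*(224*z + 28) + y*(448*z^2 - 504*z - 70) - 896*z^2 + 112*z + 28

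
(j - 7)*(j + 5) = j^2 - 2*j - 35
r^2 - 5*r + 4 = (r - 4)*(r - 1)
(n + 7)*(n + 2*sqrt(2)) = n^2 + 2*sqrt(2)*n + 7*n + 14*sqrt(2)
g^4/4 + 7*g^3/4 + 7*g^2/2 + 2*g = g*(g/4 + 1)*(g + 1)*(g + 2)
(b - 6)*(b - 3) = b^2 - 9*b + 18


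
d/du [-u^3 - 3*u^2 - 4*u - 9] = -3*u^2 - 6*u - 4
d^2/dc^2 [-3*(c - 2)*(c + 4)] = -6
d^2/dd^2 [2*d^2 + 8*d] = 4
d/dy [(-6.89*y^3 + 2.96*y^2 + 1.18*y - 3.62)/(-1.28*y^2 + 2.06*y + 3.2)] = (8.8192*y^4 - 28.3868*y^3 - 58.536*y^2 + 9.6768*y + 11.2332)/(1.6384*y^4 - 5.2736*y^3 - 3.9484*y^2 + 13.184*y + 10.24)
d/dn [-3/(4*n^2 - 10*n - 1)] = 6*(4*n - 5)/(-4*n^2 + 10*n + 1)^2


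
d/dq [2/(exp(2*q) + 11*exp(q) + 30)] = (-4*exp(q) - 22)*exp(q)/(exp(2*q) + 11*exp(q) + 30)^2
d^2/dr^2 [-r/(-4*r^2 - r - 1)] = 2*(r*(8*r + 1)^2 - (12*r + 1)*(4*r^2 + r + 1))/(4*r^2 + r + 1)^3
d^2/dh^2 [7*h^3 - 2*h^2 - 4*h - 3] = 42*h - 4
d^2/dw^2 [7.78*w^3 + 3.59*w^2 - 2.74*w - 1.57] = 46.68*w + 7.18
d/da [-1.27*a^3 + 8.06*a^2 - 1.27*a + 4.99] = -3.81*a^2 + 16.12*a - 1.27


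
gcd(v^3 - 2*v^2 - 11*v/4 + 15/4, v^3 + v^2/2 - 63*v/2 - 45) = v + 3/2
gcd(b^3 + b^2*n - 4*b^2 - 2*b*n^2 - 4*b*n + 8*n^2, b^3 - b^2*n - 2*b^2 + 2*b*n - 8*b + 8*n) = b^2 - b*n - 4*b + 4*n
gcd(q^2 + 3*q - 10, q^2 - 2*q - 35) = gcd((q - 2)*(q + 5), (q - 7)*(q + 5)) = q + 5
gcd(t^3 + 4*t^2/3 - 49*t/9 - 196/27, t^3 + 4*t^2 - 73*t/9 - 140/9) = t^2 - t - 28/9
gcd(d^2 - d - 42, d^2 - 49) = d - 7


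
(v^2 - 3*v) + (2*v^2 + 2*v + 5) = 3*v^2 - v + 5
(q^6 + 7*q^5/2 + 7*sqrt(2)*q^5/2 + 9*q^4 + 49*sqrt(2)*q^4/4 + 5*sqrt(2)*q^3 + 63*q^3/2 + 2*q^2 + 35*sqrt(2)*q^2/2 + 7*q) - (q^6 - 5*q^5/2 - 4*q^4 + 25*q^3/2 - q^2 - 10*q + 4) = 7*sqrt(2)*q^5/2 + 6*q^5 + 13*q^4 + 49*sqrt(2)*q^4/4 + 5*sqrt(2)*q^3 + 19*q^3 + 3*q^2 + 35*sqrt(2)*q^2/2 + 17*q - 4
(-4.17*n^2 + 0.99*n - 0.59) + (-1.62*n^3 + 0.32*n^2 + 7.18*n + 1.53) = -1.62*n^3 - 3.85*n^2 + 8.17*n + 0.94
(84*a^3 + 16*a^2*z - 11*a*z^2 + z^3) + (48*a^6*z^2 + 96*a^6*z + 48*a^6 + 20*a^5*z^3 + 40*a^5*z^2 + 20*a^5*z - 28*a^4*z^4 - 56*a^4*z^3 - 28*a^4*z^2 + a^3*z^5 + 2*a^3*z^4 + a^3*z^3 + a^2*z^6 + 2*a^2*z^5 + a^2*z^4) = 48*a^6*z^2 + 96*a^6*z + 48*a^6 + 20*a^5*z^3 + 40*a^5*z^2 + 20*a^5*z - 28*a^4*z^4 - 56*a^4*z^3 - 28*a^4*z^2 + a^3*z^5 + 2*a^3*z^4 + a^3*z^3 + 84*a^3 + a^2*z^6 + 2*a^2*z^5 + a^2*z^4 + 16*a^2*z - 11*a*z^2 + z^3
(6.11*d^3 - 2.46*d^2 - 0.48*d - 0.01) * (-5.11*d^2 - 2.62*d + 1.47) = -31.2221*d^5 - 3.4376*d^4 + 17.8797*d^3 - 2.3075*d^2 - 0.6794*d - 0.0147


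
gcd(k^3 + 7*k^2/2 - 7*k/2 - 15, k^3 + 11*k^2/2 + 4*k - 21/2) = k + 3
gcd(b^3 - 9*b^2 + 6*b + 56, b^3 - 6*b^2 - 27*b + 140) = b^2 - 11*b + 28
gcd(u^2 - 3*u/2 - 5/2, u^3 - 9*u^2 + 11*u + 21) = u + 1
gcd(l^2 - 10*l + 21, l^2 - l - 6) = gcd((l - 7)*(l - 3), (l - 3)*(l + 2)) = l - 3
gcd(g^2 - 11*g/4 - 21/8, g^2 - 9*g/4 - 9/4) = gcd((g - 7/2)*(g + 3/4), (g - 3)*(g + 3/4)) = g + 3/4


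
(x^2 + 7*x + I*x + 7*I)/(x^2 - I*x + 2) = (x + 7)/(x - 2*I)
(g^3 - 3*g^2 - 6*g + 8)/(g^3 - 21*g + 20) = (g + 2)/(g + 5)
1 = 1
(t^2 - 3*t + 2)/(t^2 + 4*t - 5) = (t - 2)/(t + 5)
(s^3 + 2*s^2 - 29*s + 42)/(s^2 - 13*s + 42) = (s^3 + 2*s^2 - 29*s + 42)/(s^2 - 13*s + 42)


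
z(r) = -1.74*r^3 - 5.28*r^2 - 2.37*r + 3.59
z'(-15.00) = -1018.47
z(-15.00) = 4723.64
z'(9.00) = -520.23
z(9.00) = -1713.88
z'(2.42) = -58.50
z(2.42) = -57.73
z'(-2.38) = -6.81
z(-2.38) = 2.78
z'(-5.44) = -99.40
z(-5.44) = 140.35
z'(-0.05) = -1.86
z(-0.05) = 3.70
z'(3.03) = -82.29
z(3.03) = -100.47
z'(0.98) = -17.73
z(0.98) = -5.44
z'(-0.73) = 2.56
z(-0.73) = 3.18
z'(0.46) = -8.33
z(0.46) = 1.21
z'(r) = -5.22*r^2 - 10.56*r - 2.37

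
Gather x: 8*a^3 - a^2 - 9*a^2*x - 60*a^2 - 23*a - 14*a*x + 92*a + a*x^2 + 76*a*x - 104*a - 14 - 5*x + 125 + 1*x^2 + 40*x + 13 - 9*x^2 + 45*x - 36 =8*a^3 - 61*a^2 - 35*a + x^2*(a - 8) + x*(-9*a^2 + 62*a + 80) + 88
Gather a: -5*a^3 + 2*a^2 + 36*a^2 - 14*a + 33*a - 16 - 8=-5*a^3 + 38*a^2 + 19*a - 24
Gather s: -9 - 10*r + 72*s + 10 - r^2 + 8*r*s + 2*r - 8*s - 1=-r^2 - 8*r + s*(8*r + 64)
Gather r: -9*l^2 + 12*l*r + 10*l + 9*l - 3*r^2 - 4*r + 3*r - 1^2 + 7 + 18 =-9*l^2 + 19*l - 3*r^2 + r*(12*l - 1) + 24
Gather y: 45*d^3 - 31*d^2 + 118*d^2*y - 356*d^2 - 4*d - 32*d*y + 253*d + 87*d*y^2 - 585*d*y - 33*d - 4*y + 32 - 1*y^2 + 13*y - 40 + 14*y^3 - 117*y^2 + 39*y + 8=45*d^3 - 387*d^2 + 216*d + 14*y^3 + y^2*(87*d - 118) + y*(118*d^2 - 617*d + 48)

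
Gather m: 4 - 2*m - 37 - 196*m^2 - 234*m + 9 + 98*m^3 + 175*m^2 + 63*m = 98*m^3 - 21*m^2 - 173*m - 24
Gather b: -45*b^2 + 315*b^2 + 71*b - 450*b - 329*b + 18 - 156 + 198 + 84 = 270*b^2 - 708*b + 144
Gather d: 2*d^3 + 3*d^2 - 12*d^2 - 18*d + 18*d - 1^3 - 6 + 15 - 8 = 2*d^3 - 9*d^2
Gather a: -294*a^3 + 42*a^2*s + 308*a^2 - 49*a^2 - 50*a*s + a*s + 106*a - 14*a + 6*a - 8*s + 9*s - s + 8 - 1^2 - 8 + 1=-294*a^3 + a^2*(42*s + 259) + a*(98 - 49*s)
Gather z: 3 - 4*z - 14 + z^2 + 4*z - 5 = z^2 - 16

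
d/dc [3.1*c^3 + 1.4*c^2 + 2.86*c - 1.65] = 9.3*c^2 + 2.8*c + 2.86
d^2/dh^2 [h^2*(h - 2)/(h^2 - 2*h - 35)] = 70*(h^3 + 105*h - 70)/(h^6 - 6*h^5 - 93*h^4 + 412*h^3 + 3255*h^2 - 7350*h - 42875)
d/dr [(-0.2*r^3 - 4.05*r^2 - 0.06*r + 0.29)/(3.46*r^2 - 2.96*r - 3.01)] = (-0.692*r^4 + 1.184*r^3 + 14.0016*r^2 + 22.3742*r + 1.039)/(11.9716*r^4 - 20.4832*r^3 - 12.0676*r^2 + 17.8192*r + 9.0601)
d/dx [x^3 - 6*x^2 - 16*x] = 3*x^2 - 12*x - 16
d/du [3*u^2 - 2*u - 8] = 6*u - 2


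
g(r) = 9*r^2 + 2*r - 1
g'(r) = 18*r + 2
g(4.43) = 184.48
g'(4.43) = 81.74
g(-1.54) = 17.26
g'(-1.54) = -25.72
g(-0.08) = -1.10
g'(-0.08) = 0.56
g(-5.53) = 263.17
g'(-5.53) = -97.54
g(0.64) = 3.97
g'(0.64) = 13.52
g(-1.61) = 19.11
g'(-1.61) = -26.98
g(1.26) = 15.81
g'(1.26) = 24.68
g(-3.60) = 108.44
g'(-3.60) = -62.80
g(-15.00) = 1994.00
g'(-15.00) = -268.00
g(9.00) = 746.00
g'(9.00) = 164.00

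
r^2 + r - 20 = (r - 4)*(r + 5)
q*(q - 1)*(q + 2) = q^3 + q^2 - 2*q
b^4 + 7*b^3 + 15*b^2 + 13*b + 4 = (b + 1)^3*(b + 4)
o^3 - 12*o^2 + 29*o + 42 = (o - 7)*(o - 6)*(o + 1)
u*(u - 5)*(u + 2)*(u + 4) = u^4 + u^3 - 22*u^2 - 40*u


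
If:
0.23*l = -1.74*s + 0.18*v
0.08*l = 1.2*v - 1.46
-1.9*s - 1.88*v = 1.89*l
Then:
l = -1.42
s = 0.30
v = 1.12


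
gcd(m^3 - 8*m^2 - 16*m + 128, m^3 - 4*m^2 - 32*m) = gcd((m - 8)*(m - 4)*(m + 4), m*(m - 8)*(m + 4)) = m^2 - 4*m - 32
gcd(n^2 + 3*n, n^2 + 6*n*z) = n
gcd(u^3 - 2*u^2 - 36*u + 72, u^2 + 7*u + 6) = u + 6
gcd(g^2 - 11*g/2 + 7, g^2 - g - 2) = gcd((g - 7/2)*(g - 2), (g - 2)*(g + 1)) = g - 2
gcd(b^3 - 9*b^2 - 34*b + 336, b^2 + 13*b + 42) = b + 6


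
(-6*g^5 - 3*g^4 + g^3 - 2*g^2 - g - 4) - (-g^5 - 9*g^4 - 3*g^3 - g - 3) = -5*g^5 + 6*g^4 + 4*g^3 - 2*g^2 - 1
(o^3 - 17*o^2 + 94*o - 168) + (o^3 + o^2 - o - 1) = 2*o^3 - 16*o^2 + 93*o - 169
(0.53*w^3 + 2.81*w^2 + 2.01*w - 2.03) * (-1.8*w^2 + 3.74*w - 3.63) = -0.954*w^5 - 3.0758*w^4 + 4.9675*w^3 + 0.971099999999999*w^2 - 14.8885*w + 7.3689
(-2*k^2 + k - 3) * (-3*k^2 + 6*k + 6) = 6*k^4 - 15*k^3 + 3*k^2 - 12*k - 18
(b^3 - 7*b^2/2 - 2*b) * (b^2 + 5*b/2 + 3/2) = b^5 - b^4 - 37*b^3/4 - 41*b^2/4 - 3*b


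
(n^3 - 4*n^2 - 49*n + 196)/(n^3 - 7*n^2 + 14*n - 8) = (n^2 - 49)/(n^2 - 3*n + 2)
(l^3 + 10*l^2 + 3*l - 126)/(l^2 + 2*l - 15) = (l^2 + 13*l + 42)/(l + 5)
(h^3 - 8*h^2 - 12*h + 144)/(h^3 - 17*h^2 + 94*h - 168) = (h^2 - 2*h - 24)/(h^2 - 11*h + 28)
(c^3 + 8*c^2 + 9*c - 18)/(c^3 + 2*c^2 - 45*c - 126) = (c - 1)/(c - 7)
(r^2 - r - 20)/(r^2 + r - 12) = (r - 5)/(r - 3)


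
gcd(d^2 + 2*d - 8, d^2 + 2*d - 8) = d^2 + 2*d - 8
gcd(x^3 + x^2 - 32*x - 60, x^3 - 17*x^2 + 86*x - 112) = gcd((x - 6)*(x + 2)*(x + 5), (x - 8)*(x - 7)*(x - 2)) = 1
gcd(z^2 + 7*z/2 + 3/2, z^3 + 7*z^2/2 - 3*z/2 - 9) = z + 3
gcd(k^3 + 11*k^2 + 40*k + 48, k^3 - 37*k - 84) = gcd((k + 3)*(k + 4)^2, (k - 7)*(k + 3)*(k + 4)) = k^2 + 7*k + 12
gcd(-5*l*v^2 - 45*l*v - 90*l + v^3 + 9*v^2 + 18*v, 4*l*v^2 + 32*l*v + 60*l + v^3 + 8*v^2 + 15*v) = v + 3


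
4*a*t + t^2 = t*(4*a + t)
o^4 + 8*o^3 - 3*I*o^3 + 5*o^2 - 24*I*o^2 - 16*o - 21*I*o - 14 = (o + 1)*(o + 7)*(o - 2*I)*(o - I)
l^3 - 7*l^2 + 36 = (l - 6)*(l - 3)*(l + 2)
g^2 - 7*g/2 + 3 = (g - 2)*(g - 3/2)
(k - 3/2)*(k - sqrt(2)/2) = k^2 - 3*k/2 - sqrt(2)*k/2 + 3*sqrt(2)/4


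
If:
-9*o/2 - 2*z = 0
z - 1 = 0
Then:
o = -4/9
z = 1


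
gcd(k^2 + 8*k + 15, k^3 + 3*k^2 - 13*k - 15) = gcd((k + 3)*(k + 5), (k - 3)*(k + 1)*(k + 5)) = k + 5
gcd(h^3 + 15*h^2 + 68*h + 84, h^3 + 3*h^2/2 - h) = h + 2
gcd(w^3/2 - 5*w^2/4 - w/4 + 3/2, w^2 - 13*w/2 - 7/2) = 1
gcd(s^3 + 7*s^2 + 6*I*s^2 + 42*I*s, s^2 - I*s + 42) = s + 6*I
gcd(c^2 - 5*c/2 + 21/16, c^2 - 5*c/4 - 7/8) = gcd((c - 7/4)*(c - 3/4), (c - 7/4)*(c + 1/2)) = c - 7/4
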